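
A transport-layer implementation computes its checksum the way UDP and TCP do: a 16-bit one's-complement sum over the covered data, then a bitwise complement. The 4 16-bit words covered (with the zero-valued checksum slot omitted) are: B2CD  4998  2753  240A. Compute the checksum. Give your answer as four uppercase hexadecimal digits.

B83C

One's-complement addition (fold any carry out of bit 15 back into bit 0):
  0xB2CD + 0x4998 = 0x0FC65
  0xFC65 + 0x2753 = 0x123B8 → wrap carry → 0x23B9
  0x23B9 + 0x240A = 0x047C3
One's-complement sum = 0x47C3.
Checksum = ~0x47C3 & 0xFFFF = 0xB83C.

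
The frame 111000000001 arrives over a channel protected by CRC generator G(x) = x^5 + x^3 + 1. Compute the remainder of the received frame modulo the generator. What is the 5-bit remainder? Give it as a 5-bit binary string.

00000

Modulo-2 division of 111000000001 by 101001:
  pos 0: 111000 XOR 101001 = 010001
  pos 1: 100010 XOR 101001 = 001011
  pos 3: 101100 XOR 101001 = 000101
  pos 6: 101001 XOR 101001 = 000000
Remainder = 00000 (zero — the frame passes the CRC check).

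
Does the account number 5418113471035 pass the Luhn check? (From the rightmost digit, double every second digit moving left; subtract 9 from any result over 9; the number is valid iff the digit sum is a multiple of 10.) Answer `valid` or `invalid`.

From the right, keep odd positions and double even positions (subtract 9 from any doubled value over 9):
  doubled (positions 2,4,...): 6 2 8 2 7 8 → sum 33
  kept (positions 1,3,...): 5 0 7 3 1 1 5 → sum 22
Total = 55.
55 mod 10 = 5, so the number is invalid.

invalid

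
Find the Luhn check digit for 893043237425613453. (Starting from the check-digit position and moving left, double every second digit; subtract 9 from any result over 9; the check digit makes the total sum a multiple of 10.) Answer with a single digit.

Partial digits right→left: 3 5 4 3 1 6 5 2 4 7 3 2 3 4 0 3 9 8
Double every second digit counting from the check-digit position (so the 1st, 3rd, 5th, ... of the partial from the right).
  doubled (with −9 where >9): 6 8 2 1 8 6 6 0 9 → sum 46
  kept as-is: 5 3 6 2 7 2 4 3 8 → sum 40
Total = 46 + 40 = 86.
Check digit = (10 − (86 mod 10)) mod 10 = 4.

4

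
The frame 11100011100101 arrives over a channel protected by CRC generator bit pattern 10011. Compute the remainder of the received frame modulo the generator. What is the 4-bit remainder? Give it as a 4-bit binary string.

1000

Modulo-2 division of 11100011100101 by 10011:
  pos 0: 11100 XOR 10011 = 01111
  pos 1: 11110 XOR 10011 = 01101
  pos 2: 11011 XOR 10011 = 01000
  pos 3: 10001 XOR 10011 = 00010
  pos 6: 10100 XOR 10011 = 00111
  pos 8: 11110 XOR 10011 = 01101
  pos 9: 11011 XOR 10011 = 01000
Remainder = 1000 (nonzero — an error is detected).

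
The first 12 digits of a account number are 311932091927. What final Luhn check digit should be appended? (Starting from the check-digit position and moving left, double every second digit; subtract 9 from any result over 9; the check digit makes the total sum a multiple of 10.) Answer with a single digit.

2

Partial digits right→left: 7 2 9 1 9 0 2 3 9 1 1 3
Double every second digit counting from the check-digit position (so the 1st, 3rd, 5th, ... of the partial from the right).
  doubled (with −9 where >9): 5 9 9 4 9 2 → sum 38
  kept as-is: 2 1 0 3 1 3 → sum 10
Total = 38 + 10 = 48.
Check digit = (10 − (48 mod 10)) mod 10 = 2.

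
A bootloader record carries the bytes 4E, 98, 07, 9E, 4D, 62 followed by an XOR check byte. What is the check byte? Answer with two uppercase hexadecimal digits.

XOR the bytes together:
  start with 0x4E
  0x4E ⊕ 0x98 = 0xD6
  0xD6 ⊕ 0x07 = 0xD1
  0xD1 ⊕ 0x9E = 0x4F
  0x4F ⊕ 0x4D = 0x02
  0x02 ⊕ 0x62 = 0x60

60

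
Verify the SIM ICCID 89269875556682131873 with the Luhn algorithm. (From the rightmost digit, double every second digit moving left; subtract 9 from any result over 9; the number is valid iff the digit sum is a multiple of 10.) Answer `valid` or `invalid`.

valid

From the right, keep odd positions and double even positions (subtract 9 from any doubled value over 9):
  doubled (positions 2,4,...): 5 2 2 7 3 1 5 9 4 7 → sum 45
  kept (positions 1,3,...): 3 8 3 2 6 5 5 8 6 9 → sum 55
Total = 100.
100 mod 10 = 0, so the number is valid.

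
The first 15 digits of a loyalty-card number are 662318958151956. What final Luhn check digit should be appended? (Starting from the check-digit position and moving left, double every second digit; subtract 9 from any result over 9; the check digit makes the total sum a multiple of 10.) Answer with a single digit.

3

Partial digits right→left: 6 5 9 1 5 1 8 5 9 8 1 3 2 6 6
Double every second digit counting from the check-digit position (so the 1st, 3rd, 5th, ... of the partial from the right).
  doubled (with −9 where >9): 3 9 1 7 9 2 4 3 → sum 38
  kept as-is: 5 1 1 5 8 3 6 → sum 29
Total = 38 + 29 = 67.
Check digit = (10 − (67 mod 10)) mod 10 = 3.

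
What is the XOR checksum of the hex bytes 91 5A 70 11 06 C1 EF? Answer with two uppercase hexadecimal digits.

82

XOR the bytes together:
  start with 0x91
  0x91 ⊕ 0x5A = 0xCB
  0xCB ⊕ 0x70 = 0xBB
  0xBB ⊕ 0x11 = 0xAA
  0xAA ⊕ 0x06 = 0xAC
  0xAC ⊕ 0xC1 = 0x6D
  0x6D ⊕ 0xEF = 0x82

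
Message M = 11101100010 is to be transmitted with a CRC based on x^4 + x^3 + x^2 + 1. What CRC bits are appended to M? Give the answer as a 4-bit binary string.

0011

Append 4 zeros: 111011000100000. Divide by 11101 (XOR where the leading bit is 1):
  pos 0: 11101 XOR 11101 = 00000
  pos 5: 10001 XOR 11101 = 01100
  pos 6: 11000 XOR 11101 = 00101
  pos 8: 10100 XOR 11101 = 01001
  pos 9: 10010 XOR 11101 = 01111
  pos 10: 11110 XOR 11101 = 00011
Remainder (last 4 bits) = 0011. This is the CRC / FCS.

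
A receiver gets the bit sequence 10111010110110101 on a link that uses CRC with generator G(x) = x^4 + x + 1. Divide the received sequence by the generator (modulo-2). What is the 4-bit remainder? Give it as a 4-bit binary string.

0000

Modulo-2 division of 10111010110110101 by 10011:
  pos 0: 10111 XOR 10011 = 00100
  pos 2: 10001 XOR 10011 = 00010
  pos 5: 10011 XOR 10011 = 00000
  pos 11: 11010 XOR 10011 = 01001
  pos 12: 10011 XOR 10011 = 00000
Remainder = 0000 (zero — the frame passes the CRC check).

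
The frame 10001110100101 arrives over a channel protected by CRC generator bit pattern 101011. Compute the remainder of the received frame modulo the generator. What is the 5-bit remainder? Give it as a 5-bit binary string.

00100

Modulo-2 division of 10001110100101 by 101011:
  pos 0: 100011 XOR 101011 = 001000
  pos 2: 100010 XOR 101011 = 001001
  pos 4: 100110 XOR 101011 = 001101
  pos 6: 110101 XOR 101011 = 011110
  pos 7: 111100 XOR 101011 = 010111
  pos 8: 101111 XOR 101011 = 000100
Remainder = 00100 (nonzero — an error is detected).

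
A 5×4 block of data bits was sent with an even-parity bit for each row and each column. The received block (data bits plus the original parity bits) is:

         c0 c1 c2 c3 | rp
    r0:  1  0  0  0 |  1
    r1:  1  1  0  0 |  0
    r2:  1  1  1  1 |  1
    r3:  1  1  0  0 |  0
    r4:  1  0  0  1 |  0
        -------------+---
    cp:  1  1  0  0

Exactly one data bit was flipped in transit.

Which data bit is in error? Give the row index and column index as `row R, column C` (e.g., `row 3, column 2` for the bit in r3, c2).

row 2, column 2

Recompute each row's even parity and compare to rp:
  r0: data parity 1, sent rp 1 → ok
  r1: data parity 0, sent rp 0 → ok
  r2: data parity 0, sent rp 1 → mismatch
  r3: data parity 0, sent rp 0 → ok
  r4: data parity 0, sent rp 0 → ok
Recompute each column's even parity and compare to cp:
  c0: data parity 1, sent cp 1 → ok
  c1: data parity 1, sent cp 1 → ok
  c2: data parity 1, sent cp 0 → mismatch
  c3: data parity 0, sent cp 0 → ok
Exactly one row (r2) and one column (c2) fail → the flipped bit is at their intersection.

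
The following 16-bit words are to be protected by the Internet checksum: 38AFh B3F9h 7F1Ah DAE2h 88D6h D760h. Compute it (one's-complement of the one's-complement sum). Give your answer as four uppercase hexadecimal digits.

One's-complement addition (fold any carry out of bit 15 back into bit 0):
  0x38AF + 0xB3F9 = 0x0ECA8
  0xECA8 + 0x7F1A = 0x16BC2 → wrap carry → 0x6BC3
  0x6BC3 + 0xDAE2 = 0x146A5 → wrap carry → 0x46A6
  0x46A6 + 0x88D6 = 0x0CF7C
  0xCF7C + 0xD760 = 0x1A6DC → wrap carry → 0xA6DD
One's-complement sum = 0xA6DD.
Checksum = ~0xA6DD & 0xFFFF = 0x5922.

5922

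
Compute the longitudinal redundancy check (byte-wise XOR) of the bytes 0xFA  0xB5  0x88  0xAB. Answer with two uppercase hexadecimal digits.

6C

XOR the bytes together:
  start with 0xFA
  0xFA ⊕ 0xB5 = 0x4F
  0x4F ⊕ 0x88 = 0xC7
  0xC7 ⊕ 0xAB = 0x6C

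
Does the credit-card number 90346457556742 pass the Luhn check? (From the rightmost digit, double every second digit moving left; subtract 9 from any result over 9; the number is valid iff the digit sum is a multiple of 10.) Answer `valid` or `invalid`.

valid

From the right, keep odd positions and double even positions (subtract 9 from any doubled value over 9):
  doubled (positions 2,4,...): 8 3 1 1 3 6 9 → sum 31
  kept (positions 1,3,...): 2 7 5 7 4 4 0 → sum 29
Total = 60.
60 mod 10 = 0, so the number is valid.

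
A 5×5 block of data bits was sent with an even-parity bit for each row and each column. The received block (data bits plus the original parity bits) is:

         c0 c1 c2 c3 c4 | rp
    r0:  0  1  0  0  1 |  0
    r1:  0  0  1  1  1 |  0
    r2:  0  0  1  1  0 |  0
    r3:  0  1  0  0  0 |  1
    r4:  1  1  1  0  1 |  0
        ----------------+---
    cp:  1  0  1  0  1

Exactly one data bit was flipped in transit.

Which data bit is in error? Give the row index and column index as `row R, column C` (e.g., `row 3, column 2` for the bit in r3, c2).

row 1, column 1

Recompute each row's even parity and compare to rp:
  r0: data parity 0, sent rp 0 → ok
  r1: data parity 1, sent rp 0 → mismatch
  r2: data parity 0, sent rp 0 → ok
  r3: data parity 1, sent rp 1 → ok
  r4: data parity 0, sent rp 0 → ok
Recompute each column's even parity and compare to cp:
  c0: data parity 1, sent cp 1 → ok
  c1: data parity 1, sent cp 0 → mismatch
  c2: data parity 1, sent cp 1 → ok
  c3: data parity 0, sent cp 0 → ok
  c4: data parity 1, sent cp 1 → ok
Exactly one row (r1) and one column (c1) fail → the flipped bit is at their intersection.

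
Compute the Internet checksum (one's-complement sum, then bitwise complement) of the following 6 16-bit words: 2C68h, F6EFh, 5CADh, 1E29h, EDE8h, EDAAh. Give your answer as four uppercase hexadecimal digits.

863D

One's-complement addition (fold any carry out of bit 15 back into bit 0):
  0x2C68 + 0xF6EF = 0x12357 → wrap carry → 0x2358
  0x2358 + 0x5CAD = 0x08005
  0x8005 + 0x1E29 = 0x09E2E
  0x9E2E + 0xEDE8 = 0x18C16 → wrap carry → 0x8C17
  0x8C17 + 0xEDAA = 0x179C1 → wrap carry → 0x79C2
One's-complement sum = 0x79C2.
Checksum = ~0x79C2 & 0xFFFF = 0x863D.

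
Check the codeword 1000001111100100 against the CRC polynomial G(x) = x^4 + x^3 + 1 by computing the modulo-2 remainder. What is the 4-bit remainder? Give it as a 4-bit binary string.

Modulo-2 division of 1000001111100100 by 11001:
  pos 0: 10000 XOR 11001 = 01001
  pos 1: 10010 XOR 11001 = 01011
  pos 2: 10111 XOR 11001 = 01110
  pos 3: 11101 XOR 11001 = 00100
  pos 5: 10011 XOR 11001 = 01010
  pos 6: 10101 XOR 11001 = 01100
  pos 7: 11000 XOR 11001 = 00001
  pos 11: 10100 XOR 11001 = 01101
Remainder = 1101 (nonzero — an error is detected).

1101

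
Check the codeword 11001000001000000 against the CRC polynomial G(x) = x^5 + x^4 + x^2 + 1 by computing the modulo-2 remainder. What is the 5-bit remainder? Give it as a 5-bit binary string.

00000

Modulo-2 division of 11001000001000000 by 110101:
  pos 0: 110010 XOR 110101 = 000111
  pos 3: 111000 XOR 110101 = 001101
  pos 5: 110101 XOR 110101 = 000000
Remainder = 00000 (zero — the frame passes the CRC check).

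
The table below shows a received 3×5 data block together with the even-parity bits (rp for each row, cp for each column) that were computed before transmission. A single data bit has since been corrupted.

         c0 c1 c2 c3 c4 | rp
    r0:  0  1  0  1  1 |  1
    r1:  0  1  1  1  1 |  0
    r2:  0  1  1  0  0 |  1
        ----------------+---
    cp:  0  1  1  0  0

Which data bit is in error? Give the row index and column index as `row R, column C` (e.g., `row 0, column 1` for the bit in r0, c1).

Recompute each row's even parity and compare to rp:
  r0: data parity 1, sent rp 1 → ok
  r1: data parity 0, sent rp 0 → ok
  r2: data parity 0, sent rp 1 → mismatch
Recompute each column's even parity and compare to cp:
  c0: data parity 0, sent cp 0 → ok
  c1: data parity 1, sent cp 1 → ok
  c2: data parity 0, sent cp 1 → mismatch
  c3: data parity 0, sent cp 0 → ok
  c4: data parity 0, sent cp 0 → ok
Exactly one row (r2) and one column (c2) fail → the flipped bit is at their intersection.

row 2, column 2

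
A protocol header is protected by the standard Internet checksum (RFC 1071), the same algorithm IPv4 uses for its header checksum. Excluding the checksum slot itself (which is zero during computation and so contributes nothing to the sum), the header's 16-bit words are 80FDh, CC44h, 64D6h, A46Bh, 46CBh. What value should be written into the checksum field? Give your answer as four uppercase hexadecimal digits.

62B0

One's-complement addition (fold any carry out of bit 15 back into bit 0):
  0x80FD + 0xCC44 = 0x14D41 → wrap carry → 0x4D42
  0x4D42 + 0x64D6 = 0x0B218
  0xB218 + 0xA46B = 0x15683 → wrap carry → 0x5684
  0x5684 + 0x46CB = 0x09D4F
One's-complement sum = 0x9D4F.
Checksum = ~0x9D4F & 0xFFFF = 0x62B0.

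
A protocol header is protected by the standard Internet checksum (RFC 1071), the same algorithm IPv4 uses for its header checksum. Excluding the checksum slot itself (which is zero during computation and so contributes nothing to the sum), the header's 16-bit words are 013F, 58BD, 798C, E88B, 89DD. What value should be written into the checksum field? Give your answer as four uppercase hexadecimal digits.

One's-complement addition (fold any carry out of bit 15 back into bit 0):
  0x013F + 0x58BD = 0x059FC
  0x59FC + 0x798C = 0x0D388
  0xD388 + 0xE88B = 0x1BC13 → wrap carry → 0xBC14
  0xBC14 + 0x89DD = 0x145F1 → wrap carry → 0x45F2
One's-complement sum = 0x45F2.
Checksum = ~0x45F2 & 0xFFFF = 0xBA0D.

BA0D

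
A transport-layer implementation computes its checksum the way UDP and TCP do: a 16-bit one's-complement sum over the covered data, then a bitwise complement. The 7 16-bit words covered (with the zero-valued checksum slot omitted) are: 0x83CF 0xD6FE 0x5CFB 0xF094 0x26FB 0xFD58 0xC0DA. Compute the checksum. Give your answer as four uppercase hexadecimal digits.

One's-complement addition (fold any carry out of bit 15 back into bit 0):
  0x83CF + 0xD6FE = 0x15ACD → wrap carry → 0x5ACE
  0x5ACE + 0x5CFB = 0x0B7C9
  0xB7C9 + 0xF094 = 0x1A85D → wrap carry → 0xA85E
  0xA85E + 0x26FB = 0x0CF59
  0xCF59 + 0xFD58 = 0x1CCB1 → wrap carry → 0xCCB2
  0xCCB2 + 0xC0DA = 0x18D8C → wrap carry → 0x8D8D
One's-complement sum = 0x8D8D.
Checksum = ~0x8D8D & 0xFFFF = 0x7272.

7272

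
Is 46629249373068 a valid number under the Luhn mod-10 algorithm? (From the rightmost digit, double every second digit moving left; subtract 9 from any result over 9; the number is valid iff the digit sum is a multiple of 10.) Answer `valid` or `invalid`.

From the right, keep odd positions and double even positions (subtract 9 from any doubled value over 9):
  doubled (positions 2,4,...): 3 6 6 8 9 3 8 → sum 43
  kept (positions 1,3,...): 8 0 7 9 2 2 6 → sum 34
Total = 77.
77 mod 10 = 7, so the number is invalid.

invalid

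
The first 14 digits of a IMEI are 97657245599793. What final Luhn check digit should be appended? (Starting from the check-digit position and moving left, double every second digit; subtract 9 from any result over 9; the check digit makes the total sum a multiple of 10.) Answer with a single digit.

0

Partial digits right→left: 3 9 7 9 9 5 5 4 2 7 5 6 7 9
Double every second digit counting from the check-digit position (so the 1st, 3rd, 5th, ... of the partial from the right).
  doubled (with −9 where >9): 6 5 9 1 4 1 5 → sum 31
  kept as-is: 9 9 5 4 7 6 9 → sum 49
Total = 31 + 49 = 80.
Check digit = (10 − (80 mod 10)) mod 10 = 0.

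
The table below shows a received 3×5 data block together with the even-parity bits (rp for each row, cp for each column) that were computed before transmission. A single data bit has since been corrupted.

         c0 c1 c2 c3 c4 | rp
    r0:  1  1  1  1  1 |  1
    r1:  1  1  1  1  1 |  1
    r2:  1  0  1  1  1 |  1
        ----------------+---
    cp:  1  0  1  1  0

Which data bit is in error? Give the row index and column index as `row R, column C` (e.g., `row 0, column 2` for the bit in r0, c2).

Recompute each row's even parity and compare to rp:
  r0: data parity 1, sent rp 1 → ok
  r1: data parity 1, sent rp 1 → ok
  r2: data parity 0, sent rp 1 → mismatch
Recompute each column's even parity and compare to cp:
  c0: data parity 1, sent cp 1 → ok
  c1: data parity 0, sent cp 0 → ok
  c2: data parity 1, sent cp 1 → ok
  c3: data parity 1, sent cp 1 → ok
  c4: data parity 1, sent cp 0 → mismatch
Exactly one row (r2) and one column (c4) fail → the flipped bit is at their intersection.

row 2, column 4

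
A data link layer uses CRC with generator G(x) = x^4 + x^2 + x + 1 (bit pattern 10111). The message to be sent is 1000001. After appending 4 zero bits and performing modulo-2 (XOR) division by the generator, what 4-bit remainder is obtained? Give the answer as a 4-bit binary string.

Append 4 zeros: 10000010000. Divide by 10111 (XOR where the leading bit is 1):
  pos 0: 10000 XOR 10111 = 00111
  pos 2: 11101 XOR 10111 = 01010
  pos 3: 10100 XOR 10111 = 00011
  pos 6: 11000 XOR 10111 = 01111
Remainder (last 4 bits) = 1111. This is the CRC / FCS.

1111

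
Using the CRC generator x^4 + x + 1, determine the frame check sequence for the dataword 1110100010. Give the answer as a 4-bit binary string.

0000

Append 4 zeros: 11101000100000. Divide by 10011 (XOR where the leading bit is 1):
  pos 0: 11101 XOR 10011 = 01110
  pos 1: 11100 XOR 10011 = 01111
  pos 2: 11110 XOR 10011 = 01101
  pos 3: 11010 XOR 10011 = 01001
  pos 4: 10011 XOR 10011 = 00000
Remainder (last 4 bits) = 0000. This is the CRC / FCS.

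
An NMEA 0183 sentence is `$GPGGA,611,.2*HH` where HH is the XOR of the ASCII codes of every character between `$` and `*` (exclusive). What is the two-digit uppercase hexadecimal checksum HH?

7C

XOR the ASCII codes of the payload characters:
  'G' = 0x47 → acc = 0x47
  'P' = 0x50 → acc = 0x17
  'G' = 0x47 → acc = 0x50
  'G' = 0x47 → acc = 0x17
  'A' = 0x41 → acc = 0x56
  ',' = 0x2C → acc = 0x7A
  '6' = 0x36 → acc = 0x4C
  '1' = 0x31 → acc = 0x7D
  '1' = 0x31 → acc = 0x4C
  ',' = 0x2C → acc = 0x60
  '.' = 0x2E → acc = 0x4E
  '2' = 0x32 → acc = 0x7C
Checksum = 0x7C.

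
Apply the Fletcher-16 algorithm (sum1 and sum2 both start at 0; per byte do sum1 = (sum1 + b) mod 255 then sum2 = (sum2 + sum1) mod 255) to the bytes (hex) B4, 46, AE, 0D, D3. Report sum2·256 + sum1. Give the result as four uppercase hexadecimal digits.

9A8A

Running sums (mod 255):
  after byte 0 (B4): sum1=180, sum2=180
  after byte 1 (46): sum1=250, sum2=175
  after byte 2 (AE): sum1=169, sum2=89
  after byte 3 (0D): sum1=182, sum2=16
  after byte 4 (D3): sum1=138, sum2=154
Checksum = sum2·256 + sum1 = 154·256 + 138 = 39562 = 0x9A8A.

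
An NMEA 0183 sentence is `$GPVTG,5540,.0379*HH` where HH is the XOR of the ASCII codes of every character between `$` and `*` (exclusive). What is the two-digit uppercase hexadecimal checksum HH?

XOR the ASCII codes of the payload characters:
  'G' = 0x47 → acc = 0x47
  'P' = 0x50 → acc = 0x17
  'V' = 0x56 → acc = 0x41
  'T' = 0x54 → acc = 0x15
  'G' = 0x47 → acc = 0x52
  ',' = 0x2C → acc = 0x7E
  '5' = 0x35 → acc = 0x4B
  '5' = 0x35 → acc = 0x7E
  '4' = 0x34 → acc = 0x4A
  '0' = 0x30 → acc = 0x7A
  ',' = 0x2C → acc = 0x56
  '.' = 0x2E → acc = 0x78
  '0' = 0x30 → acc = 0x48
  '3' = 0x33 → acc = 0x7B
  '7' = 0x37 → acc = 0x4C
  '9' = 0x39 → acc = 0x75
Checksum = 0x75.

75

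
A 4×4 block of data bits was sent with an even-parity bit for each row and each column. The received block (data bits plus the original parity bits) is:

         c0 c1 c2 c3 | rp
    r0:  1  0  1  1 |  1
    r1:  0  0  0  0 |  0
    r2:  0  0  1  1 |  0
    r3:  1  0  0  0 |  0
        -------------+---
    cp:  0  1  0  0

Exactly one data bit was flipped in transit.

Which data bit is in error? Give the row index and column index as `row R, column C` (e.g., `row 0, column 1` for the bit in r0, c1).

Recompute each row's even parity and compare to rp:
  r0: data parity 1, sent rp 1 → ok
  r1: data parity 0, sent rp 0 → ok
  r2: data parity 0, sent rp 0 → ok
  r3: data parity 1, sent rp 0 → mismatch
Recompute each column's even parity and compare to cp:
  c0: data parity 0, sent cp 0 → ok
  c1: data parity 0, sent cp 1 → mismatch
  c2: data parity 0, sent cp 0 → ok
  c3: data parity 0, sent cp 0 → ok
Exactly one row (r3) and one column (c1) fail → the flipped bit is at their intersection.

row 3, column 1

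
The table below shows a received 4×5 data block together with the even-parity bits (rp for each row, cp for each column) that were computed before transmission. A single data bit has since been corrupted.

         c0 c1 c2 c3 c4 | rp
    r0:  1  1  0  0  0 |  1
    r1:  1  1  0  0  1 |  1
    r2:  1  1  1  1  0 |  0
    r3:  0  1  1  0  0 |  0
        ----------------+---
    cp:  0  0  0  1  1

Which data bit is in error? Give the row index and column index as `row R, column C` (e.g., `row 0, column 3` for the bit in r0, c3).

Recompute each row's even parity and compare to rp:
  r0: data parity 0, sent rp 1 → mismatch
  r1: data parity 1, sent rp 1 → ok
  r2: data parity 0, sent rp 0 → ok
  r3: data parity 0, sent rp 0 → ok
Recompute each column's even parity and compare to cp:
  c0: data parity 1, sent cp 0 → mismatch
  c1: data parity 0, sent cp 0 → ok
  c2: data parity 0, sent cp 0 → ok
  c3: data parity 1, sent cp 1 → ok
  c4: data parity 1, sent cp 1 → ok
Exactly one row (r0) and one column (c0) fail → the flipped bit is at their intersection.

row 0, column 0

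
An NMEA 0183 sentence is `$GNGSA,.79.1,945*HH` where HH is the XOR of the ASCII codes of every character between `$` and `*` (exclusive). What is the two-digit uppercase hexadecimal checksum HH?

5B

XOR the ASCII codes of the payload characters:
  'G' = 0x47 → acc = 0x47
  'N' = 0x4E → acc = 0x09
  'G' = 0x47 → acc = 0x4E
  'S' = 0x53 → acc = 0x1D
  'A' = 0x41 → acc = 0x5C
  ',' = 0x2C → acc = 0x70
  '.' = 0x2E → acc = 0x5E
  '7' = 0x37 → acc = 0x69
  '9' = 0x39 → acc = 0x50
  '.' = 0x2E → acc = 0x7E
  '1' = 0x31 → acc = 0x4F
  ',' = 0x2C → acc = 0x63
  '9' = 0x39 → acc = 0x5A
  '4' = 0x34 → acc = 0x6E
  '5' = 0x35 → acc = 0x5B
Checksum = 0x5B.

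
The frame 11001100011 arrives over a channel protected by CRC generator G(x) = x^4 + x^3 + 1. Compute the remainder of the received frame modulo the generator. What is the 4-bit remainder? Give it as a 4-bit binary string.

Modulo-2 division of 11001100011 by 11001:
  pos 0: 11001 XOR 11001 = 00000
  pos 5: 10001 XOR 11001 = 01000
  pos 6: 10001 XOR 11001 = 01000
Remainder = 1000 (nonzero — an error is detected).

1000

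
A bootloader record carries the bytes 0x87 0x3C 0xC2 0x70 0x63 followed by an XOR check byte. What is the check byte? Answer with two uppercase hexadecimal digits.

XOR the bytes together:
  start with 0x87
  0x87 ⊕ 0x3C = 0xBB
  0xBB ⊕ 0xC2 = 0x79
  0x79 ⊕ 0x70 = 0x09
  0x09 ⊕ 0x63 = 0x6A

6A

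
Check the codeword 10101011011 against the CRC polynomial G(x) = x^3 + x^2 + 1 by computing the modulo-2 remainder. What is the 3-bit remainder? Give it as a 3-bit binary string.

000

Modulo-2 division of 10101011011 by 1101:
  pos 0: 1010 XOR 1101 = 0111
  pos 1: 1111 XOR 1101 = 0010
  pos 3: 1001 XOR 1101 = 0100
  pos 4: 1001 XOR 1101 = 0100
  pos 5: 1000 XOR 1101 = 0101
  pos 6: 1011 XOR 1101 = 0110
  pos 7: 1101 XOR 1101 = 0000
Remainder = 000 (zero — the frame passes the CRC check).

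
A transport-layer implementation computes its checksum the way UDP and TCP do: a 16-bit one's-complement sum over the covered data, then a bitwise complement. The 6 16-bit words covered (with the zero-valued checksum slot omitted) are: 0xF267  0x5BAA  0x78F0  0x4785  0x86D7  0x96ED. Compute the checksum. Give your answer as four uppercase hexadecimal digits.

D3B2

One's-complement addition (fold any carry out of bit 15 back into bit 0):
  0xF267 + 0x5BAA = 0x14E11 → wrap carry → 0x4E12
  0x4E12 + 0x78F0 = 0x0C702
  0xC702 + 0x4785 = 0x10E87 → wrap carry → 0x0E88
  0x0E88 + 0x86D7 = 0x0955F
  0x955F + 0x96ED = 0x12C4C → wrap carry → 0x2C4D
One's-complement sum = 0x2C4D.
Checksum = ~0x2C4D & 0xFFFF = 0xD3B2.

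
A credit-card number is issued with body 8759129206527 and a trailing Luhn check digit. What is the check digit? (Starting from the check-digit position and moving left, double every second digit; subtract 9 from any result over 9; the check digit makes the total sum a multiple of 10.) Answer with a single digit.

7

Partial digits right→left: 7 2 5 6 0 2 9 2 1 9 5 7 8
Double every second digit counting from the check-digit position (so the 1st, 3rd, 5th, ... of the partial from the right).
  doubled (with −9 where >9): 5 1 0 9 2 1 7 → sum 25
  kept as-is: 2 6 2 2 9 7 → sum 28
Total = 25 + 28 = 53.
Check digit = (10 − (53 mod 10)) mod 10 = 7.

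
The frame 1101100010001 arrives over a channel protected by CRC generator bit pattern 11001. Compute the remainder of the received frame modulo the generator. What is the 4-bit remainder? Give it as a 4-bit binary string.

Modulo-2 division of 1101100010001 by 11001:
  pos 0: 11011 XOR 11001 = 00010
  pos 3: 10000 XOR 11001 = 01001
  pos 4: 10011 XOR 11001 = 01010
  pos 5: 10100 XOR 11001 = 01101
  pos 6: 11010 XOR 11001 = 00011
Remainder = 1101 (nonzero — an error is detected).

1101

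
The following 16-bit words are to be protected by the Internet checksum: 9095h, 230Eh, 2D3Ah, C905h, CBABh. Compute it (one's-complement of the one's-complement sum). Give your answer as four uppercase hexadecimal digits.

One's-complement addition (fold any carry out of bit 15 back into bit 0):
  0x9095 + 0x230E = 0x0B3A3
  0xB3A3 + 0x2D3A = 0x0E0DD
  0xE0DD + 0xC905 = 0x1A9E2 → wrap carry → 0xA9E3
  0xA9E3 + 0xCBAB = 0x1758E → wrap carry → 0x758F
One's-complement sum = 0x758F.
Checksum = ~0x758F & 0xFFFF = 0x8A70.

8A70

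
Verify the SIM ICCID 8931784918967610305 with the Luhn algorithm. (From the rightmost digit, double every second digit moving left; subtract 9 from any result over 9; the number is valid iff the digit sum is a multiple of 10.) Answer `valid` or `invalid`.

From the right, keep odd positions and double even positions (subtract 9 from any doubled value over 9):
  doubled (positions 2,4,...): 0 0 3 3 7 9 7 2 9 → sum 40
  kept (positions 1,3,...): 5 3 1 7 9 1 4 7 3 8 → sum 48
Total = 88.
88 mod 10 = 8, so the number is invalid.

invalid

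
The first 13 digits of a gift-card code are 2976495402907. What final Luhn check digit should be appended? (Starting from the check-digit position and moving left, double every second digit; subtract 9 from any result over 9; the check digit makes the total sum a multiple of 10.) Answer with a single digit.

8

Partial digits right→left: 7 0 9 2 0 4 5 9 4 6 7 9 2
Double every second digit counting from the check-digit position (so the 1st, 3rd, 5th, ... of the partial from the right).
  doubled (with −9 where >9): 5 9 0 1 8 5 4 → sum 32
  kept as-is: 0 2 4 9 6 9 → sum 30
Total = 32 + 30 = 62.
Check digit = (10 − (62 mod 10)) mod 10 = 8.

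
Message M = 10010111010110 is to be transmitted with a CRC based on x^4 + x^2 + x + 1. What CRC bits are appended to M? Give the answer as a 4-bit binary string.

Append 4 zeros: 100101110101100000. Divide by 10111 (XOR where the leading bit is 1):
  pos 0: 10010 XOR 10111 = 00101
  pos 2: 10111 XOR 10111 = 00000
  pos 7: 10101 XOR 10111 = 00010
  pos 10: 10100 XOR 10111 = 00011
  pos 13: 11000 XOR 10111 = 01111
Remainder (last 4 bits) = 1111. This is the CRC / FCS.

1111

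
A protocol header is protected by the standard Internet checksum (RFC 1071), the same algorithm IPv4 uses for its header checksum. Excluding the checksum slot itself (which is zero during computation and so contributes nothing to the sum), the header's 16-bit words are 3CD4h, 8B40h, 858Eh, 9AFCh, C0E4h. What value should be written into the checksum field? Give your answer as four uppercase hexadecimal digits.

567B

One's-complement addition (fold any carry out of bit 15 back into bit 0):
  0x3CD4 + 0x8B40 = 0x0C814
  0xC814 + 0x858E = 0x14DA2 → wrap carry → 0x4DA3
  0x4DA3 + 0x9AFC = 0x0E89F
  0xE89F + 0xC0E4 = 0x1A983 → wrap carry → 0xA984
One's-complement sum = 0xA984.
Checksum = ~0xA984 & 0xFFFF = 0x567B.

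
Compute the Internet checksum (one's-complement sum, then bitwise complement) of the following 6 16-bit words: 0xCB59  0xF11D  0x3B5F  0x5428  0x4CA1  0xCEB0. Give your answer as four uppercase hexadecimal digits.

One's-complement addition (fold any carry out of bit 15 back into bit 0):
  0xCB59 + 0xF11D = 0x1BC76 → wrap carry → 0xBC77
  0xBC77 + 0x3B5F = 0x0F7D6
  0xF7D6 + 0x5428 = 0x14BFE → wrap carry → 0x4BFF
  0x4BFF + 0x4CA1 = 0x098A0
  0x98A0 + 0xCEB0 = 0x16750 → wrap carry → 0x6751
One's-complement sum = 0x6751.
Checksum = ~0x6751 & 0xFFFF = 0x98AE.

98AE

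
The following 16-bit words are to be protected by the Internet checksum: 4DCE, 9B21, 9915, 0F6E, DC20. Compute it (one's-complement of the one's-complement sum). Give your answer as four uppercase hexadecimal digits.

One's-complement addition (fold any carry out of bit 15 back into bit 0):
  0x4DCE + 0x9B21 = 0x0E8EF
  0xE8EF + 0x9915 = 0x18204 → wrap carry → 0x8205
  0x8205 + 0x0F6E = 0x09173
  0x9173 + 0xDC20 = 0x16D93 → wrap carry → 0x6D94
One's-complement sum = 0x6D94.
Checksum = ~0x6D94 & 0xFFFF = 0x926B.

926B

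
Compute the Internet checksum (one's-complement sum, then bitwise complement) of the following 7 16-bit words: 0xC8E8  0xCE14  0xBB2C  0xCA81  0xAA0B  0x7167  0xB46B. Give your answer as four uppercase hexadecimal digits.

One's-complement addition (fold any carry out of bit 15 back into bit 0):
  0xC8E8 + 0xCE14 = 0x196FC → wrap carry → 0x96FD
  0x96FD + 0xBB2C = 0x15229 → wrap carry → 0x522A
  0x522A + 0xCA81 = 0x11CAB → wrap carry → 0x1CAC
  0x1CAC + 0xAA0B = 0x0C6B7
  0xC6B7 + 0x7167 = 0x1381E → wrap carry → 0x381F
  0x381F + 0xB46B = 0x0EC8A
One's-complement sum = 0xEC8A.
Checksum = ~0xEC8A & 0xFFFF = 0x1375.

1375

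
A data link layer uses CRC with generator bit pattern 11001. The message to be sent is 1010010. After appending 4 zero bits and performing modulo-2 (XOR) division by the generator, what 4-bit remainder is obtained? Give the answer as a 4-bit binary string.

1111

Append 4 zeros: 10100100000. Divide by 11001 (XOR where the leading bit is 1):
  pos 0: 10100 XOR 11001 = 01101
  pos 1: 11011 XOR 11001 = 00010
  pos 4: 10000 XOR 11001 = 01001
  pos 5: 10010 XOR 11001 = 01011
  pos 6: 10110 XOR 11001 = 01111
Remainder (last 4 bits) = 1111. This is the CRC / FCS.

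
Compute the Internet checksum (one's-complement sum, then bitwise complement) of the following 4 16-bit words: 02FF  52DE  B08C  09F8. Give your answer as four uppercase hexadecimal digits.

One's-complement addition (fold any carry out of bit 15 back into bit 0):
  0x02FF + 0x52DE = 0x055DD
  0x55DD + 0xB08C = 0x10669 → wrap carry → 0x066A
  0x066A + 0x09F8 = 0x01062
One's-complement sum = 0x1062.
Checksum = ~0x1062 & 0xFFFF = 0xEF9D.

EF9D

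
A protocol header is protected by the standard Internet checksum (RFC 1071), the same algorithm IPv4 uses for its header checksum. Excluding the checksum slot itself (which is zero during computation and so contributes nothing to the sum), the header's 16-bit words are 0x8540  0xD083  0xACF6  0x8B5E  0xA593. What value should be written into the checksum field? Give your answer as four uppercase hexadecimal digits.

One's-complement addition (fold any carry out of bit 15 back into bit 0):
  0x8540 + 0xD083 = 0x155C3 → wrap carry → 0x55C4
  0x55C4 + 0xACF6 = 0x102BA → wrap carry → 0x02BB
  0x02BB + 0x8B5E = 0x08E19
  0x8E19 + 0xA593 = 0x133AC → wrap carry → 0x33AD
One's-complement sum = 0x33AD.
Checksum = ~0x33AD & 0xFFFF = 0xCC52.

CC52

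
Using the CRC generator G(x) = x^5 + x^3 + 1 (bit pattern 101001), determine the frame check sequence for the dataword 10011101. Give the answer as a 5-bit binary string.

11101

Append 5 zeros: 1001110100000. Divide by 101001 (XOR where the leading bit is 1):
  pos 0: 100111 XOR 101001 = 001110
  pos 2: 111001 XOR 101001 = 010000
  pos 3: 100000 XOR 101001 = 001001
  pos 5: 100100 XOR 101001 = 001101
  pos 7: 110100 XOR 101001 = 011101
Remainder (last 5 bits) = 11101. This is the CRC / FCS.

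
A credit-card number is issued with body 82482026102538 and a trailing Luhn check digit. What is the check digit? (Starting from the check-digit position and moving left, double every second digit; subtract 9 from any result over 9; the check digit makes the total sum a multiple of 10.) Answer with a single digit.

6

Partial digits right→left: 8 3 5 2 0 1 6 2 0 2 8 4 2 8
Double every second digit counting from the check-digit position (so the 1st, 3rd, 5th, ... of the partial from the right).
  doubled (with −9 where >9): 7 1 0 3 0 7 4 → sum 22
  kept as-is: 3 2 1 2 2 4 8 → sum 22
Total = 22 + 22 = 44.
Check digit = (10 − (44 mod 10)) mod 10 = 6.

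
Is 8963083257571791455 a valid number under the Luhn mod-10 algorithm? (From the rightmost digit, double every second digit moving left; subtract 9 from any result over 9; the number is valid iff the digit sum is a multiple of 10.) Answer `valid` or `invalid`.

From the right, keep odd positions and double even positions (subtract 9 from any doubled value over 9):
  doubled (positions 2,4,...): 1 2 5 5 5 4 7 6 9 → sum 44
  kept (positions 1,3,...): 5 4 9 1 5 5 3 0 6 8 → sum 46
Total = 90.
90 mod 10 = 0, so the number is valid.

valid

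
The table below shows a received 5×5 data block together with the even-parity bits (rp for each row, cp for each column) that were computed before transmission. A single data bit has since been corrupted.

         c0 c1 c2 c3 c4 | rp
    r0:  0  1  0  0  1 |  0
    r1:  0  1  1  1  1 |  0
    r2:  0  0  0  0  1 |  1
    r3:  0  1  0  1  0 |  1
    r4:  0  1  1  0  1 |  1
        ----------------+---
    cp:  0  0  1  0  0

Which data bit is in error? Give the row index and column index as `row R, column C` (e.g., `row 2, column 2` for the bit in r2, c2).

row 3, column 2

Recompute each row's even parity and compare to rp:
  r0: data parity 0, sent rp 0 → ok
  r1: data parity 0, sent rp 0 → ok
  r2: data parity 1, sent rp 1 → ok
  r3: data parity 0, sent rp 1 → mismatch
  r4: data parity 1, sent rp 1 → ok
Recompute each column's even parity and compare to cp:
  c0: data parity 0, sent cp 0 → ok
  c1: data parity 0, sent cp 0 → ok
  c2: data parity 0, sent cp 1 → mismatch
  c3: data parity 0, sent cp 0 → ok
  c4: data parity 0, sent cp 0 → ok
Exactly one row (r3) and one column (c2) fail → the flipped bit is at their intersection.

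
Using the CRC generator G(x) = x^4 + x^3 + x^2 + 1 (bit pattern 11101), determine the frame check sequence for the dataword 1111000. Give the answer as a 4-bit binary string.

Append 4 zeros: 11110000000. Divide by 11101 (XOR where the leading bit is 1):
  pos 0: 11110 XOR 11101 = 00011
  pos 3: 11000 XOR 11101 = 00101
  pos 5: 10100 XOR 11101 = 01001
  pos 6: 10010 XOR 11101 = 01111
Remainder (last 4 bits) = 1111. This is the CRC / FCS.

1111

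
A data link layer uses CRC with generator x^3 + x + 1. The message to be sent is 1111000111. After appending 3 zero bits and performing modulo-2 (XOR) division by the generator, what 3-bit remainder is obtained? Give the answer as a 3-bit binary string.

100

Append 3 zeros: 1111000111000. Divide by 1011 (XOR where the leading bit is 1):
  pos 0: 1111 XOR 1011 = 0100
  pos 1: 1000 XOR 1011 = 0011
  pos 3: 1100 XOR 1011 = 0111
  pos 4: 1111 XOR 1011 = 0100
  pos 5: 1001 XOR 1011 = 0010
  pos 7: 1010 XOR 1011 = 0001
Remainder (last 3 bits) = 100. This is the CRC / FCS.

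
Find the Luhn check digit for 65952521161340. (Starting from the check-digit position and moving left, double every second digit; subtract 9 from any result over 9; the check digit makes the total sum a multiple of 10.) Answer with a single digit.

Partial digits right→left: 0 4 3 1 6 1 1 2 5 2 5 9 5 6
Double every second digit counting from the check-digit position (so the 1st, 3rd, 5th, ... of the partial from the right).
  doubled (with −9 where >9): 0 6 3 2 1 1 1 → sum 14
  kept as-is: 4 1 1 2 2 9 6 → sum 25
Total = 14 + 25 = 39.
Check digit = (10 − (39 mod 10)) mod 10 = 1.

1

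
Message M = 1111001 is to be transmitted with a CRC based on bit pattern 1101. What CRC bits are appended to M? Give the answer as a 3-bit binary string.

100

Append 3 zeros: 1111001000. Divide by 1101 (XOR where the leading bit is 1):
  pos 0: 1111 XOR 1101 = 0010
  pos 2: 1000 XOR 1101 = 0101
  pos 3: 1011 XOR 1101 = 0110
  pos 4: 1100 XOR 1101 = 0001
Remainder (last 3 bits) = 100. This is the CRC / FCS.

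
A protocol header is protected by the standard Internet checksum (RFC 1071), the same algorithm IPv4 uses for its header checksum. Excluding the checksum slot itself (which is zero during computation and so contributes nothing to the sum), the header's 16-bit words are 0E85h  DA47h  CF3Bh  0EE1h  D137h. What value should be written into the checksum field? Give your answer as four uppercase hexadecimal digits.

One's-complement addition (fold any carry out of bit 15 back into bit 0):
  0x0E85 + 0xDA47 = 0x0E8CC
  0xE8CC + 0xCF3B = 0x1B807 → wrap carry → 0xB808
  0xB808 + 0x0EE1 = 0x0C6E9
  0xC6E9 + 0xD137 = 0x19820 → wrap carry → 0x9821
One's-complement sum = 0x9821.
Checksum = ~0x9821 & 0xFFFF = 0x67DE.

67DE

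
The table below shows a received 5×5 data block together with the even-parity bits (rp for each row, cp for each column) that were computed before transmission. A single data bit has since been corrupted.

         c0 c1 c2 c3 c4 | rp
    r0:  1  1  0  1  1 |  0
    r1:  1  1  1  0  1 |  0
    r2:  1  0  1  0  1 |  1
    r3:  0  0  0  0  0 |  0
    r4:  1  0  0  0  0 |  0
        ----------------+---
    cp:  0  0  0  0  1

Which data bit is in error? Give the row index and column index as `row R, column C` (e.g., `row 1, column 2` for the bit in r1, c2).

row 4, column 3

Recompute each row's even parity and compare to rp:
  r0: data parity 0, sent rp 0 → ok
  r1: data parity 0, sent rp 0 → ok
  r2: data parity 1, sent rp 1 → ok
  r3: data parity 0, sent rp 0 → ok
  r4: data parity 1, sent rp 0 → mismatch
Recompute each column's even parity and compare to cp:
  c0: data parity 0, sent cp 0 → ok
  c1: data parity 0, sent cp 0 → ok
  c2: data parity 0, sent cp 0 → ok
  c3: data parity 1, sent cp 0 → mismatch
  c4: data parity 1, sent cp 1 → ok
Exactly one row (r4) and one column (c3) fail → the flipped bit is at their intersection.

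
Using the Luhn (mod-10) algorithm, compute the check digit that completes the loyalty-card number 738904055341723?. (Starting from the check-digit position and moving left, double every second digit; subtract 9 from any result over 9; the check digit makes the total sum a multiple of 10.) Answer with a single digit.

1

Partial digits right→left: 3 2 7 1 4 3 5 5 0 4 0 9 8 3 7
Double every second digit counting from the check-digit position (so the 1st, 3rd, 5th, ... of the partial from the right).
  doubled (with −9 where >9): 6 5 8 1 0 0 7 5 → sum 32
  kept as-is: 2 1 3 5 4 9 3 → sum 27
Total = 32 + 27 = 59.
Check digit = (10 − (59 mod 10)) mod 10 = 1.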